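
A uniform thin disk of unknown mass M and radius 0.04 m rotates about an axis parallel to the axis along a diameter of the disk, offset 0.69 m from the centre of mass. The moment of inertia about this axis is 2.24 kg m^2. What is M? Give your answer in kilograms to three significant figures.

4.70

I = I_cm + Md² = (1/4)MR² + Md² = M·[0.25·(0.04)² + (0.69)²] = M·0.4765.
So M = 2.24 / 0.4765 = 4.7009 kg.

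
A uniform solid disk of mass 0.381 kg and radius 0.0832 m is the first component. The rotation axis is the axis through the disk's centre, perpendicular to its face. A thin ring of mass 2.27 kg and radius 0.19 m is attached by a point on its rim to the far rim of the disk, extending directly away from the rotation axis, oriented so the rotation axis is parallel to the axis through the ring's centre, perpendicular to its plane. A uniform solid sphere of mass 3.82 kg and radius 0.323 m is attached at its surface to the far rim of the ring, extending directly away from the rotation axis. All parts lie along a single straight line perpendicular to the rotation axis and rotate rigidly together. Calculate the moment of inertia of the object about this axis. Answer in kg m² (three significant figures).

Solid disk: I_cm = (1/2)MR² = (1/2)(0.381)(0.0832)² = 0.0013187 kg m²; axis through the centre, so I = 0.0013187 kg m².
Thin ring: I_cm = MR² = (2.27)(0.19)² = 0.081947 kg m²; centre at d = 0.0832 + 0.19 = 0.2732 m, so the parallel axis theorem gives I = 0.081947 + (2.27)(0.2732)² = 0.25138 kg m².
Solid sphere: I_cm = (2/5)MR² = (2/5)(3.82)(0.323)² = 0.15941 kg m²; centre at d = 0.0832 + 0.19 + 0.19 + 0.323 = 0.7862 m, so the parallel axis theorem gives I = 0.15941 + (3.82)(0.7862)² = 2.5206 kg m².
Total I = 0.0013187 + 0.25138 + 2.5206 = 2.7733 kg m².

2.77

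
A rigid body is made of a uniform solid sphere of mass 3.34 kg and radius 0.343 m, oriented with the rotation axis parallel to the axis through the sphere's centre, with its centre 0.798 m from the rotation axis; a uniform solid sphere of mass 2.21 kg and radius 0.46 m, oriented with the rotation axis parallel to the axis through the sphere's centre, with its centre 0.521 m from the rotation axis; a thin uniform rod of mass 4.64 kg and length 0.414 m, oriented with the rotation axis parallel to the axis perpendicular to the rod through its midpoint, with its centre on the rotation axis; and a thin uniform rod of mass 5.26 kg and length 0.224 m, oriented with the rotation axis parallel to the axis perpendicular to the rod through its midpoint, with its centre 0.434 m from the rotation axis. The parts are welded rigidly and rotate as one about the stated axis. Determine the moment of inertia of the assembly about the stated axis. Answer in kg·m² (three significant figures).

Solid sphere: I_cm = (2/5)MR² = (2/5)(3.34)(0.343)² = 0.15718 kg·m²; centre at d = 0.798 m, so I = I_cm + Md² gives I = 0.15718 + (3.34)(0.798)² = 2.2841 kg·m².
Solid sphere: I_cm = (2/5)MR² = (2/5)(2.21)(0.46)² = 0.18705 kg·m²; centre at d = 0.521 m, so I = I_cm + Md² gives I = 0.18705 + (2.21)(0.521)² = 0.78694 kg·m².
Thin rod: I_cm = (1/12)ML² = (1/12)(4.64)(0.414)² = 0.066273 kg·m²; axis through the centre, so I = 0.066273 kg·m².
Thin rod: I_cm = (1/12)ML² = (1/12)(5.26)(0.224)² = 0.021994 kg·m²; centre at d = 0.434 m, so I = I_cm + Md² gives I = 0.021994 + (5.26)(0.434)² = 1.0127 kg·m².
Total I = 2.2841 + 0.78694 + 0.066273 + 1.0127 = 4.1501 kg·m².

4.15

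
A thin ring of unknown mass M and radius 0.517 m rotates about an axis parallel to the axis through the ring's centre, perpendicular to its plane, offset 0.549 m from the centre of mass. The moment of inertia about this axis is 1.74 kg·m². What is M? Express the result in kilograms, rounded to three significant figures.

I = I_cm + Md² = MR² + Md² = M·[1·(0.517)² + (0.549)²] = M·0.56869.
So M = 1.74 / 0.56869 = 3.0597 kg.

3.06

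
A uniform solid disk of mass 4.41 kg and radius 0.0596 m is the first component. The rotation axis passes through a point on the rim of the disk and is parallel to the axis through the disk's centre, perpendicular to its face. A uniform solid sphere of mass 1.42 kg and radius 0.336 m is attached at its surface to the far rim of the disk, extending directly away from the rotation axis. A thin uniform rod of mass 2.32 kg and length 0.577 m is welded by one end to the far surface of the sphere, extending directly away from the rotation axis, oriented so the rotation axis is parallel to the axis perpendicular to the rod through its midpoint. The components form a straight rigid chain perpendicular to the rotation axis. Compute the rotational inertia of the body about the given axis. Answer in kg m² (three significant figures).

Solid disk: I_cm = (1/2)MR² = (1/2)(4.41)(0.0596)² = 0.0078325 kg m²; centre at d = 0.0596 m, so the parallel axis theorem gives I = 0.0078325 + (4.41)(0.0596)² = 0.023498 kg m².
Solid sphere: I_cm = (2/5)MR² = (2/5)(1.42)(0.336)² = 0.064125 kg m²; centre at d = 0.0596 + 0.0596 + 0.336 = 0.4552 m, so the parallel axis theorem gives I = 0.064125 + (1.42)(0.4552)² = 0.35836 kg m².
Thin rod: I_cm = (1/12)ML² = (1/12)(2.32)(0.577)² = 0.064366 kg m²; centre at d = 0.0596 + 0.0596 + 0.336 + 0.336 + 0.2885 = 1.0797 m, so the parallel axis theorem gives I = 0.064366 + (2.32)(1.0797)² = 2.7689 kg m².
Total I = 0.023498 + 0.35836 + 2.7689 = 3.1508 kg m².

3.15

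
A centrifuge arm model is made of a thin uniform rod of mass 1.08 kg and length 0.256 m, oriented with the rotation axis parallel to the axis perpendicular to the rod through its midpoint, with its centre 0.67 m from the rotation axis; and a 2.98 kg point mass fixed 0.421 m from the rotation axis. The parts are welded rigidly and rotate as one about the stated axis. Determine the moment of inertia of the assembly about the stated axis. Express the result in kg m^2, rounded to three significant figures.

1.02

Thin rod: I_cm = (1/12)ML² = (1/12)(1.08)(0.256)² = 0.0058982 kg m^2; centre at d = 0.67 m, so I = I_cm + Md² gives I = 0.0058982 + (1.08)(0.67)² = 0.49071 kg m^2.
Point mass: I_cm = 0; centre at d = 0.421 m, so I = I_cm + Md² gives I = 0 + (2.98)(0.421)² = 0.52818 kg m^2.
Total I = 0.49071 + 0.52818 = 1.0189 kg m^2.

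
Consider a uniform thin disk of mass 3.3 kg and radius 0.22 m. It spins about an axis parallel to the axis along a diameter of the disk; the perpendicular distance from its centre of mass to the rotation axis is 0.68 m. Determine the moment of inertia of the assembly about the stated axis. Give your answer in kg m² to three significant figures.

1.57

I_cm = (1/4)MR² = (1/4)(3.3)(0.22)² = 0.03993 kg m²; centre at d = 0.68 m, so the parallel axis theorem gives I = 0.03993 + (3.3)(0.68)² = 1.5659 kg m².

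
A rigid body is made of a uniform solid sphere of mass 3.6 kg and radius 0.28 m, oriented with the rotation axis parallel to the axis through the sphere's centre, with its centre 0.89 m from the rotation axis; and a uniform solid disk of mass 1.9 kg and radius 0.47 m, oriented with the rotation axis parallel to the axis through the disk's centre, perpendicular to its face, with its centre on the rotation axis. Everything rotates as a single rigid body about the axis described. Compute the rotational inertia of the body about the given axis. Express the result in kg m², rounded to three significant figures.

Solid sphere: I_cm = (2/5)MR² = (2/5)(3.6)(0.28)² = 0.1129 kg m²; centre at d = 0.89 m, so the parallel axis theorem gives I = 0.1129 + (3.6)(0.89)² = 2.9645 kg m².
Solid disk: I_cm = (1/2)MR² = (1/2)(1.9)(0.47)² = 0.20985 kg m²; axis through the centre, so I = 0.20985 kg m².
Total I = 2.9645 + 0.20985 = 3.1743 kg m².

3.17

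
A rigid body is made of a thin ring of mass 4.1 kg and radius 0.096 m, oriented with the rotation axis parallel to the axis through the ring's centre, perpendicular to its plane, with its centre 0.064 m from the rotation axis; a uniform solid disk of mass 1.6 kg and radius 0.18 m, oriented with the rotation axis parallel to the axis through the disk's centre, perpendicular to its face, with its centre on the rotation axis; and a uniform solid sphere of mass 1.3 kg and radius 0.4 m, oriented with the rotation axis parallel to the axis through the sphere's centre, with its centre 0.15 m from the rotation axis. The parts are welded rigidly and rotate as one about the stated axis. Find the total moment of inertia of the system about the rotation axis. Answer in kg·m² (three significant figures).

0.193

Thin ring: I_cm = MR² = (4.1)(0.096)² = 0.037786 kg·m²; centre at d = 0.064 m, so I = I_cm + Md² gives I = 0.037786 + (4.1)(0.064)² = 0.054579 kg·m².
Solid disk: I_cm = (1/2)MR² = (1/2)(1.6)(0.18)² = 0.02592 kg·m²; axis through the centre, so I = 0.02592 kg·m².
Solid sphere: I_cm = (2/5)MR² = (2/5)(1.3)(0.4)² = 0.0832 kg·m²; centre at d = 0.15 m, so I = I_cm + Md² gives I = 0.0832 + (1.3)(0.15)² = 0.11245 kg·m².
Total I = 0.054579 + 0.02592 + 0.11245 = 0.19295 kg·m².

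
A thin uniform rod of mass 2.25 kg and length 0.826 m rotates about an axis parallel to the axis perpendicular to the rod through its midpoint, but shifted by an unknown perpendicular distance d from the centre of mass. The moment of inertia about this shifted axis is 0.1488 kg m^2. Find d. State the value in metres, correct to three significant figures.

About the centre-of-mass axis, I_cm = (1/12)ML² = (1/12)(2.25)(0.826)² = 0.12793 kg m^2.
Parallel axis theorem: I = I_cm + Md², so Md² = 0.1488 − 0.12793 = 0.020873 kg m^2.
d = √(0.020873 / 2.25) = 0.096317 m.

0.0963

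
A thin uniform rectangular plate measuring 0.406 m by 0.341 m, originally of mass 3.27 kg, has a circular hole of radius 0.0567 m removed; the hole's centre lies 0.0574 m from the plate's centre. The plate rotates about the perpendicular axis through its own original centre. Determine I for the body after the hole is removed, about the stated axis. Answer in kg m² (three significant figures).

Unpierced body about its centre: I₀ = (1/12)M(a²+b²) = (1/12)(3.27)[(0.406)² + (0.341)²] = 0.076604 kg m².
The removed disk has mass m = M·πr²/(ab) = (3.27)·π(0.0567)²/(0.406·0.341) = 0.23855 kg (same uniform areal density).
Its moment of inertia about the rotation axis (parallel-axis theorem): I_hole = (1/2)mr² + md² = (1/2)(0.23855)(0.0567)² + (0.23855)(0.0574)² = 0.0011694 kg m².
Treating the hole as negative mass, I = I₀ − I_hole = 0.076604 − 0.0011694 = 0.075435 kg m².

0.0754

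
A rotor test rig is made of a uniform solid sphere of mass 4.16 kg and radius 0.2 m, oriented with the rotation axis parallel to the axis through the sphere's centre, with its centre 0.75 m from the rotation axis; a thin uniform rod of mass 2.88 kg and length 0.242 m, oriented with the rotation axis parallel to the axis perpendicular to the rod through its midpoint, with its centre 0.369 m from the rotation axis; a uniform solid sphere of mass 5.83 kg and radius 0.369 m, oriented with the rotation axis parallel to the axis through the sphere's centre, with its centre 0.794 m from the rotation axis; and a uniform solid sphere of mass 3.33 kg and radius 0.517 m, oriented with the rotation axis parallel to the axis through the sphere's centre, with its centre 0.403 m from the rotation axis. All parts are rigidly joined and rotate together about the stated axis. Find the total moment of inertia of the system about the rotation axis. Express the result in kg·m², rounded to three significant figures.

Solid sphere: I_cm = (2/5)MR² = (2/5)(4.16)(0.2)² = 0.06656 kg·m²; centre at d = 0.75 m, so I = I_cm + Md² gives I = 0.06656 + (4.16)(0.75)² = 2.4066 kg·m².
Thin rod: I_cm = (1/12)ML² = (1/12)(2.88)(0.242)² = 0.014055 kg·m²; centre at d = 0.369 m, so I = I_cm + Md² gives I = 0.014055 + (2.88)(0.369)² = 0.4062 kg·m².
Solid sphere: I_cm = (2/5)MR² = (2/5)(5.83)(0.369)² = 0.31753 kg·m²; centre at d = 0.794 m, so I = I_cm + Md² gives I = 0.31753 + (5.83)(0.794)² = 3.993 kg·m².
Solid sphere: I_cm = (2/5)MR² = (2/5)(3.33)(0.517)² = 0.35603 kg·m²; centre at d = 0.403 m, so I = I_cm + Md² gives I = 0.35603 + (3.33)(0.403)² = 0.89685 kg·m².
Total I = 2.4066 + 0.4062 + 3.993 + 0.89685 = 7.7026 kg·m².

7.70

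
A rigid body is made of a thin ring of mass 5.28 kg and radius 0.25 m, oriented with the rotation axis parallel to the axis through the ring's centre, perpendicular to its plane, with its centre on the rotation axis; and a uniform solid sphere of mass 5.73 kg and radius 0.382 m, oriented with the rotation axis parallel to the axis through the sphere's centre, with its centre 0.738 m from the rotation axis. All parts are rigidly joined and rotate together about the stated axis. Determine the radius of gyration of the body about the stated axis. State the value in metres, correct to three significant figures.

0.586

Thin ring: I_cm = MR² = (5.28)(0.25)² = 0.33 kg m²; axis through the centre, so I = 0.33 kg m².
Solid sphere: I_cm = (2/5)MR² = (2/5)(5.73)(0.382)² = 0.33446 kg m²; centre at d = 0.738 m, so the parallel axis theorem gives I = 0.33446 + (5.73)(0.738)² = 3.4553 kg m².
Total I = 3.7853 kg m²; total mass M = 11.01 kg.
k = √(I/M) = √(3.7853/11.01) = 0.58635 m.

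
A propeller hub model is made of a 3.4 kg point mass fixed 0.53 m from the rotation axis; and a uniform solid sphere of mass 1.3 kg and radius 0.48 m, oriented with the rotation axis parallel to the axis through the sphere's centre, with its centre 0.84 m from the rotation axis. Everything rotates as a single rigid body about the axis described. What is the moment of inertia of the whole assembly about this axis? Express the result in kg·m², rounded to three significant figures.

1.99

Point mass: I_cm = 0; centre at d = 0.53 m, so I = I_cm + Md² gives I = 0 + (3.4)(0.53)² = 0.95506 kg·m².
Solid sphere: I_cm = (2/5)MR² = (2/5)(1.3)(0.48)² = 0.11981 kg·m²; centre at d = 0.84 m, so I = I_cm + Md² gives I = 0.11981 + (1.3)(0.84)² = 1.0371 kg·m².
Total I = 0.95506 + 1.0371 = 1.9921 kg·m².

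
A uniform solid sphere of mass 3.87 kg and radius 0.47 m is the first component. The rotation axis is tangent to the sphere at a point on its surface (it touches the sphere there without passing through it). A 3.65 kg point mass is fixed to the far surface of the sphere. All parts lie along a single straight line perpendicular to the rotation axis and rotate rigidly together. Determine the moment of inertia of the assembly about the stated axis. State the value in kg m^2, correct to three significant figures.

Solid sphere: I_cm = (2/5)MR² = (2/5)(3.87)(0.47)² = 0.34195 kg m^2; centre at d = 0.47 m, so I = I_cm + Md² gives I = 0.34195 + (3.87)(0.47)² = 1.1968 kg m^2.
Point mass: I_cm = 0; centre at d = 0.47 + 0.47 = 0.94 m, so I = I_cm + Md² gives I = 0 + (3.65)(0.94)² = 3.2251 kg m^2.
Total I = 1.1968 + 3.2251 = 4.422 kg m^2.

4.42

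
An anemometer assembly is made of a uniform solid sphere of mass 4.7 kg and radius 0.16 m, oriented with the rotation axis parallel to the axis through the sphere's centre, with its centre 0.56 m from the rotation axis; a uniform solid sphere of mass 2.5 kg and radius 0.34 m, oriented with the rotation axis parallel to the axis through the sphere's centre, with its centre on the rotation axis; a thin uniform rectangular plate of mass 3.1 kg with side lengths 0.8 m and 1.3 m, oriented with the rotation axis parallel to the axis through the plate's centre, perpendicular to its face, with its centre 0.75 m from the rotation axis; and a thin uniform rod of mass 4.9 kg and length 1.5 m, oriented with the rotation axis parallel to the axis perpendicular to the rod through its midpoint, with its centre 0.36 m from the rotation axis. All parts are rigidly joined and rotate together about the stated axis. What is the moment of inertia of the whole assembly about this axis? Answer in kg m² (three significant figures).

5.54

Solid sphere: I_cm = (2/5)MR² = (2/5)(4.7)(0.16)² = 0.048128 kg m²; centre at d = 0.56 m, so I = I_cm + Md² gives I = 0.048128 + (4.7)(0.56)² = 1.522 kg m².
Solid sphere: I_cm = (2/5)MR² = (2/5)(2.5)(0.34)² = 0.1156 kg m²; axis through the centre, so I = 0.1156 kg m².
Rectangular plate: I_cm = (1/12)M(a²+b²) = (1/12)(3.1)[(0.8)² + (1.3)²] = 0.60192 kg m²; centre at d = 0.75 m, so I = I_cm + Md² gives I = 0.60192 + (3.1)(0.75)² = 2.3457 kg m².
Thin rod: I_cm = (1/12)ML² = (1/12)(4.9)(1.5)² = 0.91875 kg m²; centre at d = 0.36 m, so I = I_cm + Md² gives I = 0.91875 + (4.9)(0.36)² = 1.5538 kg m².
Total I = 1.522 + 0.1156 + 2.3457 + 1.5538 = 5.5371 kg m².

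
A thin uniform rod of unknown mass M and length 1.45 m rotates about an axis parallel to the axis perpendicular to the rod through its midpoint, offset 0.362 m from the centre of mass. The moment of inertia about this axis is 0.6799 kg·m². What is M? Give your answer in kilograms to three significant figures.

I = I_cm + Md² = (1/12)ML² + Md² = M·[0.0833333·(1.45)² + (0.362)²] = M·0.30625.
So M = 0.6799 / 0.30625 = 2.2201 kg.

2.22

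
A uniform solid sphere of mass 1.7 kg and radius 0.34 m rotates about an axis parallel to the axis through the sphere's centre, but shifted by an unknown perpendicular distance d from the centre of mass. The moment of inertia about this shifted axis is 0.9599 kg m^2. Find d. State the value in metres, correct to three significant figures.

0.720

About the centre-of-mass axis, I_cm = (2/5)MR² = (2/5)(1.7)(0.34)² = 0.078608 kg m^2.
Parallel axis theorem: I = I_cm + Md², so Md² = 0.9599 − 0.078608 = 0.88129 kg m^2.
d = √(0.88129 / 1.7) = 0.72 m.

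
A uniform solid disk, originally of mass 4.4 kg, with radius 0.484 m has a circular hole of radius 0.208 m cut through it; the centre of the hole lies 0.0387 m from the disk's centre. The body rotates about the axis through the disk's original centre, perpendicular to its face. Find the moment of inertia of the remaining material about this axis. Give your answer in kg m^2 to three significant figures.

0.497

Unpierced body about its centre: I₀ = (1/2)MR² = (1/2)(4.4)(0.484)² = 0.51536 kg m^2.
The removed disk has mass m = M·(r/R)² = (4.4)(0.208/0.484)² = 0.81262 kg (same uniform areal density).
Its moment of inertia about the rotation axis (parallel-axis theorem): I_hole = (1/2)mr² + md² = (1/2)(0.81262)(0.208)² + (0.81262)(0.0387)² = 0.018796 kg m^2.
Treating the hole as negative mass, I = I₀ − I_hole = 0.51536 − 0.018796 = 0.49657 kg m^2.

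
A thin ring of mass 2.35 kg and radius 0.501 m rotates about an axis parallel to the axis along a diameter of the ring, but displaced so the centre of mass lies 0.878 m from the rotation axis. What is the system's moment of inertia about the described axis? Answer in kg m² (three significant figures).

I_cm = (1/2)MR² = (1/2)(2.35)(0.501)² = 0.29493 kg m²; centre at d = 0.878 m, so I = I_cm + Md² gives I = 0.29493 + (2.35)(0.878)² = 2.1065 kg m².

2.11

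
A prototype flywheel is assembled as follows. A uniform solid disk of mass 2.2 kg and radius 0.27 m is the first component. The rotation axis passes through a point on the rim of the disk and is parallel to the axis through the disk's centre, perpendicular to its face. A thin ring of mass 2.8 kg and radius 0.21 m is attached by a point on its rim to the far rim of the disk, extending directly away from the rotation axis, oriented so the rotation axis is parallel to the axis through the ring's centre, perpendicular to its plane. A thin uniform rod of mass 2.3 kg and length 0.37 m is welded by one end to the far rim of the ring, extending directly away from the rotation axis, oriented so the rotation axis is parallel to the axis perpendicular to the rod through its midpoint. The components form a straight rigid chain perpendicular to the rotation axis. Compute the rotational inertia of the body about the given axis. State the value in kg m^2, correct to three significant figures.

Solid disk: I_cm = (1/2)MR² = (1/2)(2.2)(0.27)² = 0.08019 kg m^2; centre at d = 0.27 m, so the parallel axis theorem gives I = 0.08019 + (2.2)(0.27)² = 0.24057 kg m^2.
Thin ring: I_cm = MR² = (2.8)(0.21)² = 0.12348 kg m^2; centre at d = 0.27 + 0.27 + 0.21 = 0.75 m, so the parallel axis theorem gives I = 0.12348 + (2.8)(0.75)² = 1.6985 kg m^2.
Thin rod: I_cm = (1/12)ML² = (1/12)(2.3)(0.37)² = 0.026239 kg m^2; centre at d = 0.27 + 0.27 + 0.21 + 0.21 + 0.185 = 1.145 m, so the parallel axis theorem gives I = 0.026239 + (2.3)(1.145)² = 3.0416 kg m^2.
Total I = 0.24057 + 1.6985 + 3.0416 = 4.9806 kg m^2.

4.98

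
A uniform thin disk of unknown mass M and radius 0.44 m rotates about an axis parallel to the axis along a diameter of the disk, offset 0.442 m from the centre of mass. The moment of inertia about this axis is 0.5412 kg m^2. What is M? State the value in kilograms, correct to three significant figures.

I = I_cm + Md² = (1/4)MR² + Md² = M·[0.25·(0.44)² + (0.442)²] = M·0.24376.
So M = 0.5412 / 0.24376 = 2.2202 kg.

2.22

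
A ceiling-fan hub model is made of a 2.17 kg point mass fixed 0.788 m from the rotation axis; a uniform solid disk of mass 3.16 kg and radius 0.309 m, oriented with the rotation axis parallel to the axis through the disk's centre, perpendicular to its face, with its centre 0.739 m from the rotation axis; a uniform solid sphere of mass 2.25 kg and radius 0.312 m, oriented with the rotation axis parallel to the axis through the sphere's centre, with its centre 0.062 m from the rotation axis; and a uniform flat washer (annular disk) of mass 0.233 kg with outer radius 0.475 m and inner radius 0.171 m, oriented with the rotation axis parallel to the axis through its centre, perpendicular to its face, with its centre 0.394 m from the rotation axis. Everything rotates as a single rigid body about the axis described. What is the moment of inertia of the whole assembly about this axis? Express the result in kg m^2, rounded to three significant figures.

3.39

Point mass: I_cm = 0; centre at d = 0.788 m, so I = I_cm + Md² gives I = 0 + (2.17)(0.788)² = 1.3474 kg m^2.
Solid disk: I_cm = (1/2)MR² = (1/2)(3.16)(0.309)² = 0.15086 kg m^2; centre at d = 0.739 m, so I = I_cm + Md² gives I = 0.15086 + (3.16)(0.739)² = 1.8766 kg m^2.
Solid sphere: I_cm = (2/5)MR² = (2/5)(2.25)(0.312)² = 0.08761 kg m^2; centre at d = 0.062 m, so I = I_cm + Md² gives I = 0.08761 + (2.25)(0.062)² = 0.096259 kg m^2.
Annular disk: I_cm = (1/2)M(R²+r²) = (1/2)(0.233)[(0.475)² + (0.171)²] = 0.029692 kg m^2; centre at d = 0.394 m, so I = I_cm + Md² gives I = 0.029692 + (0.233)(0.394)² = 0.065862 kg m^2.
Total I = 1.3474 + 1.8766 + 0.096259 + 0.065862 = 3.3862 kg m^2.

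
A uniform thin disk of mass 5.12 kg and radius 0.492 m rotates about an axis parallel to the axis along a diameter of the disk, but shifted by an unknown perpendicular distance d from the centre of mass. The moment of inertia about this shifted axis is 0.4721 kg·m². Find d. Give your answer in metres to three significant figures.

About the centre-of-mass axis, I_cm = (1/4)MR² = (1/4)(5.12)(0.492)² = 0.30984 kg·m².
Parallel axis theorem: I = I_cm + Md², so Md² = 0.4721 − 0.30984 = 0.16226 kg·m².
d = √(0.16226 / 5.12) = 0.17802 m.

0.178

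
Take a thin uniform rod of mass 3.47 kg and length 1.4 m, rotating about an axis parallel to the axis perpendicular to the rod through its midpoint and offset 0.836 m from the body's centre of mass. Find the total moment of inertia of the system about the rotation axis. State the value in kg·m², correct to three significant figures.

I_cm = (1/12)ML² = (1/12)(3.47)(1.4)² = 0.56677 kg·m²; centre at d = 0.836 m, so the parallel axis theorem gives I = 0.56677 + (3.47)(0.836)² = 2.9919 kg·m².

2.99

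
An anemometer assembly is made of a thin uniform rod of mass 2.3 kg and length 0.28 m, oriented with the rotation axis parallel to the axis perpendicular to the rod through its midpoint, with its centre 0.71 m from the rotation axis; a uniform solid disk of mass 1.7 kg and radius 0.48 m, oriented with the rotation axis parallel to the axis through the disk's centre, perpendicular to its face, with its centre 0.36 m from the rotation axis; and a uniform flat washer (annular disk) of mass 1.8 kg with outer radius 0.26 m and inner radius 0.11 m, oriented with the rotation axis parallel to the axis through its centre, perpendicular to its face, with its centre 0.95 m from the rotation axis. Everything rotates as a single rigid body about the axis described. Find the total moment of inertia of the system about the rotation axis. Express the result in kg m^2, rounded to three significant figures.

3.29

Thin rod: I_cm = (1/12)ML² = (1/12)(2.3)(0.28)² = 0.015027 kg m^2; centre at d = 0.71 m, so I = I_cm + Md² gives I = 0.015027 + (2.3)(0.71)² = 1.1745 kg m^2.
Solid disk: I_cm = (1/2)MR² = (1/2)(1.7)(0.48)² = 0.19584 kg m^2; centre at d = 0.36 m, so I = I_cm + Md² gives I = 0.19584 + (1.7)(0.36)² = 0.41616 kg m^2.
Annular disk: I_cm = (1/2)M(R²+r²) = (1/2)(1.8)[(0.26)² + (0.11)²] = 0.07173 kg m^2; centre at d = 0.95 m, so I = I_cm + Md² gives I = 0.07173 + (1.8)(0.95)² = 1.6962 kg m^2.
Total I = 1.1745 + 0.41616 + 1.6962 = 3.2868 kg m^2.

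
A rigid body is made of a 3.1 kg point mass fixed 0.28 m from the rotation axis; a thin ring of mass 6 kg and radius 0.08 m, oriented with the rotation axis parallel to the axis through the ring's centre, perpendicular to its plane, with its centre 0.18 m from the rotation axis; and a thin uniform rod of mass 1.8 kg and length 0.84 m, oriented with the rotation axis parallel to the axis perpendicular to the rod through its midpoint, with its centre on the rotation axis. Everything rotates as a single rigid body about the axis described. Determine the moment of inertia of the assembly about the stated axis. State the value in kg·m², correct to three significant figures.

Point mass: I_cm = 0; centre at d = 0.28 m, so the parallel axis theorem gives I = 0 + (3.1)(0.28)² = 0.24304 kg·m².
Thin ring: I_cm = MR² = (6)(0.08)² = 0.0384 kg·m²; centre at d = 0.18 m, so the parallel axis theorem gives I = 0.0384 + (6)(0.18)² = 0.2328 kg·m².
Thin rod: I_cm = (1/12)ML² = (1/12)(1.8)(0.84)² = 0.10584 kg·m²; axis through the centre, so I = 0.10584 kg·m².
Total I = 0.24304 + 0.2328 + 0.10584 = 0.58168 kg·m².

0.582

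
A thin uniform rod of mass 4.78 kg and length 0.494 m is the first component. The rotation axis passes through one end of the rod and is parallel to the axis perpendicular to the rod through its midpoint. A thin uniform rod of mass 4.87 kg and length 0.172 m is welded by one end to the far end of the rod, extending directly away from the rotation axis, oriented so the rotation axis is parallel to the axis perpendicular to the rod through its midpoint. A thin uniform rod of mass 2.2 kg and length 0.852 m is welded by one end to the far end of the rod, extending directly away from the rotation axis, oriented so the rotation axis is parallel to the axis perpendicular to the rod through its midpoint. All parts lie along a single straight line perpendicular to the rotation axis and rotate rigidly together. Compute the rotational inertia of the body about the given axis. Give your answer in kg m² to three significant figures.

Thin rod: I_cm = (1/12)ML² = (1/12)(4.78)(0.494)² = 0.097208 kg m²; centre at d = 0.247 m, so I = I_cm + Md² gives I = 0.097208 + (4.78)(0.247)² = 0.38883 kg m².
Thin rod: I_cm = (1/12)ML² = (1/12)(4.87)(0.172)² = 0.012006 kg m²; centre at d = 0.247 + 0.247 + 0.086 = 0.58 m, so I = I_cm + Md² gives I = 0.012006 + (4.87)(0.58)² = 1.6503 kg m².
Thin rod: I_cm = (1/12)ML² = (1/12)(2.2)(0.852)² = 0.13308 kg m²; centre at d = 0.247 + 0.247 + 0.086 + 0.086 + 0.426 = 1.092 m, so I = I_cm + Md² gives I = 0.13308 + (2.2)(1.092)² = 2.7565 kg m².
Total I = 0.38883 + 1.6503 + 2.7565 = 4.7956 kg m².

4.80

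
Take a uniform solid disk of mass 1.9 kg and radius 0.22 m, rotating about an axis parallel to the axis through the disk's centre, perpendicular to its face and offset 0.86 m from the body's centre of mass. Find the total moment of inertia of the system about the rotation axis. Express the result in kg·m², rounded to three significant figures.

1.45

I_cm = (1/2)MR² = (1/2)(1.9)(0.22)² = 0.04598 kg·m²; centre at d = 0.86 m, so I = I_cm + Md² gives I = 0.04598 + (1.9)(0.86)² = 1.4512 kg·m².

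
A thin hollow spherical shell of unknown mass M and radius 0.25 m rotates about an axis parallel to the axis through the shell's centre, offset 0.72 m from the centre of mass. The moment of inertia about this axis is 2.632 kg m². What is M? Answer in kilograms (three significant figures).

4.70

I = I_cm + Md² = (2/3)MR² + Md² = M·[0.666667·(0.25)² + (0.72)²] = M·0.56007.
So M = 2.632 / 0.56007 = 4.6994 kg.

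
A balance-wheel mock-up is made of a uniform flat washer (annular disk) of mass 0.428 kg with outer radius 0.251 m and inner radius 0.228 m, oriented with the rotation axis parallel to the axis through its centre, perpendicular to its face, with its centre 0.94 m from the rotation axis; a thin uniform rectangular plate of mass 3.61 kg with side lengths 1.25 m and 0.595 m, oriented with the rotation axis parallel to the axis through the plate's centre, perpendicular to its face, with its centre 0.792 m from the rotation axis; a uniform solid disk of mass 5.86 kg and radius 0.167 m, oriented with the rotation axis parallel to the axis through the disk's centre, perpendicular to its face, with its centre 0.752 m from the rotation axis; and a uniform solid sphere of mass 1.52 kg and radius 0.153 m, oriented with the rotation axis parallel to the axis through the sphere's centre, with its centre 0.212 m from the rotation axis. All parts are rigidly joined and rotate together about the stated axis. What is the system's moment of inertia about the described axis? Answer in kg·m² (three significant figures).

6.72

Annular disk: I_cm = (1/2)M(R²+r²) = (1/2)(0.428)[(0.251)² + (0.228)²] = 0.024607 kg·m²; centre at d = 0.94 m, so I = I_cm + Md² gives I = 0.024607 + (0.428)(0.94)² = 0.40279 kg·m².
Rectangular plate: I_cm = (1/12)M(a²+b²) = (1/12)(3.61)[(1.25)² + (0.595)²] = 0.57655 kg·m²; centre at d = 0.792 m, so I = I_cm + Md² gives I = 0.57655 + (3.61)(0.792)² = 2.841 kg·m².
Solid disk: I_cm = (1/2)MR² = (1/2)(5.86)(0.167)² = 0.081715 kg·m²; centre at d = 0.752 m, so I = I_cm + Md² gives I = 0.081715 + (5.86)(0.752)² = 3.3956 kg·m².
Solid sphere: I_cm = (2/5)MR² = (2/5)(1.52)(0.153)² = 0.014233 kg·m²; centre at d = 0.212 m, so I = I_cm + Md² gives I = 0.014233 + (1.52)(0.212)² = 0.082548 kg·m².
Total I = 0.40279 + 2.841 + 3.3956 + 0.082548 = 6.7219 kg·m².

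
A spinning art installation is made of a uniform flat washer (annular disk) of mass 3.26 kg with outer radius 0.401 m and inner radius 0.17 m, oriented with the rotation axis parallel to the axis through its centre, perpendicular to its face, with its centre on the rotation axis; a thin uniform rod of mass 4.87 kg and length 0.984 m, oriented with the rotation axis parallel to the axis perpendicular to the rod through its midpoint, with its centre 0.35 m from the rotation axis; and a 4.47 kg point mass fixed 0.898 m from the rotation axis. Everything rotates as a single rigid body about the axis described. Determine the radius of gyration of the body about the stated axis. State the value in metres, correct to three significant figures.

Annular disk: I_cm = (1/2)M(R²+r²) = (1/2)(3.26)[(0.401)² + (0.17)²] = 0.30921 kg m²; axis through the centre, so I = 0.30921 kg m².
Thin rod: I_cm = (1/12)ML² = (1/12)(4.87)(0.984)² = 0.39295 kg m²; centre at d = 0.35 m, so the parallel axis theorem gives I = 0.39295 + (4.87)(0.35)² = 0.98953 kg m².
Point mass: I_cm = 0; centre at d = 0.898 m, so the parallel axis theorem gives I = 0 + (4.47)(0.898)² = 3.6046 kg m².
Total I = 4.9034 kg m²; total mass M = 12.6 kg.
k = √(I/M) = √(4.9034/12.6) = 0.62382 m.

0.624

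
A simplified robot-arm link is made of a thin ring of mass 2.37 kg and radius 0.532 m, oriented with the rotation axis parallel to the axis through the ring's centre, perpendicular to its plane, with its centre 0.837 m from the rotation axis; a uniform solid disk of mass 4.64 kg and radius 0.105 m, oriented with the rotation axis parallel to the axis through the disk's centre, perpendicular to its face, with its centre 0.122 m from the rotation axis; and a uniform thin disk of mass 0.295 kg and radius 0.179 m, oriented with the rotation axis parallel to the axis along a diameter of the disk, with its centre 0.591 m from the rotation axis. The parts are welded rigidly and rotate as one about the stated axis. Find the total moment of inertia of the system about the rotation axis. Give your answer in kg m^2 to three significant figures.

Thin ring: I_cm = MR² = (2.37)(0.532)² = 0.67077 kg m^2; centre at d = 0.837 m, so I = I_cm + Md² gives I = 0.67077 + (2.37)(0.837)² = 2.3311 kg m^2.
Solid disk: I_cm = (1/2)MR² = (1/2)(4.64)(0.105)² = 0.025578 kg m^2; centre at d = 0.122 m, so I = I_cm + Md² gives I = 0.025578 + (4.64)(0.122)² = 0.09464 kg m^2.
Thin disk: I_cm = (1/4)MR² = (1/4)(0.295)(0.179)² = 0.002363 kg m^2; centre at d = 0.591 m, so I = I_cm + Md² gives I = 0.002363 + (0.295)(0.591)² = 0.1054 kg m^2.
Total I = 2.3311 + 0.09464 + 0.1054 = 2.5312 kg m^2.

2.53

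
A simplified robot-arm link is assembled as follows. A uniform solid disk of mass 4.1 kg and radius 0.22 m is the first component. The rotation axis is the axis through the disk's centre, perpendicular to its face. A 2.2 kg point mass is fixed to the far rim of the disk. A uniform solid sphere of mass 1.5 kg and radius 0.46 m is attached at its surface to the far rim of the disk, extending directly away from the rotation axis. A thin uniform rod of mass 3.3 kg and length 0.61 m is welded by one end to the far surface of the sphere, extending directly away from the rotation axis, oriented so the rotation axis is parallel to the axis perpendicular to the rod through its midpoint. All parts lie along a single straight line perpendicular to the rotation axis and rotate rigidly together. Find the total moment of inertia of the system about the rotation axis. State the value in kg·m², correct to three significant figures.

8.02

Solid disk: I_cm = (1/2)MR² = (1/2)(4.1)(0.22)² = 0.09922 kg·m²; axis through the centre, so I = 0.09922 kg·m².
Point mass: I_cm = 0; centre at d = 0.22 m, so I = I_cm + Md² gives I = 0 + (2.2)(0.22)² = 0.10648 kg·m².
Solid sphere: I_cm = (2/5)MR² = (2/5)(1.5)(0.46)² = 0.12696 kg·m²; centre at d = 0.22 + 0.46 = 0.68 m, so I = I_cm + Md² gives I = 0.12696 + (1.5)(0.68)² = 0.82056 kg·m².
Thin rod: I_cm = (1/12)ML² = (1/12)(3.3)(0.61)² = 0.10233 kg·m²; centre at d = 0.22 + 0.46 + 0.46 + 0.305 = 1.445 m, so I = I_cm + Md² gives I = 0.10233 + (3.3)(1.445)² = 6.9928 kg·m².
Total I = 0.09922 + 0.10648 + 0.82056 + 6.9928 = 8.0191 kg·m².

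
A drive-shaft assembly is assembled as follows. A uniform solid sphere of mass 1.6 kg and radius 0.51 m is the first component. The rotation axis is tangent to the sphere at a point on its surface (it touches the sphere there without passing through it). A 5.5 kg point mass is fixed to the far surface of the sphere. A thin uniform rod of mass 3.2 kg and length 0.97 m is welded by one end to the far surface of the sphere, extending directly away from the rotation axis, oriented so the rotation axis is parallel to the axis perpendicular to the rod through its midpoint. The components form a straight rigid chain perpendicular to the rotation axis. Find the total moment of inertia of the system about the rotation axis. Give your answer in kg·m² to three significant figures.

13.8

Solid sphere: I_cm = (2/5)MR² = (2/5)(1.6)(0.51)² = 0.16646 kg·m²; centre at d = 0.51 m, so I = I_cm + Md² gives I = 0.16646 + (1.6)(0.51)² = 0.58262 kg·m².
Point mass: I_cm = 0; centre at d = 0.51 + 0.51 = 1.02 m, so I = I_cm + Md² gives I = 0 + (5.5)(1.02)² = 5.7222 kg·m².
Thin rod: I_cm = (1/12)ML² = (1/12)(3.2)(0.97)² = 0.25091 kg·m²; centre at d = 0.51 + 0.51 + 0.485 = 1.505 m, so I = I_cm + Md² gives I = 0.25091 + (3.2)(1.505)² = 7.499 kg·m².
Total I = 0.58262 + 5.7222 + 7.499 = 13.804 kg·m².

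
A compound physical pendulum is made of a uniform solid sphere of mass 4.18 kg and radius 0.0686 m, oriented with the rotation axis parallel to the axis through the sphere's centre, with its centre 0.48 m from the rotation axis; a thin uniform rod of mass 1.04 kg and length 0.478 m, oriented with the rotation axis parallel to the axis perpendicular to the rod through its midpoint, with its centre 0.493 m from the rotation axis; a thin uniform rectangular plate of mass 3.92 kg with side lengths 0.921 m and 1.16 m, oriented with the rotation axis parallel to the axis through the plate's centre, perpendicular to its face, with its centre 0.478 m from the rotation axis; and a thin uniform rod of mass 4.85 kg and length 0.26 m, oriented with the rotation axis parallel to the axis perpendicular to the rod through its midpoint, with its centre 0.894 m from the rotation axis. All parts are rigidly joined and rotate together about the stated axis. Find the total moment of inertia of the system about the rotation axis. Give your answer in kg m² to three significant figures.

Solid sphere: I_cm = (2/5)MR² = (2/5)(4.18)(0.0686)² = 0.0078684 kg m²; centre at d = 0.48 m, so I = I_cm + Md² gives I = 0.0078684 + (4.18)(0.48)² = 0.97094 kg m².
Thin rod: I_cm = (1/12)ML² = (1/12)(1.04)(0.478)² = 0.019802 kg m²; centre at d = 0.493 m, so I = I_cm + Md² gives I = 0.019802 + (1.04)(0.493)² = 0.27257 kg m².
Rectangular plate: I_cm = (1/12)M(a²+b²) = (1/12)(3.92)[(0.921)² + (1.16)²] = 0.71665 kg m²; centre at d = 0.478 m, so I = I_cm + Md² gives I = 0.71665 + (3.92)(0.478)² = 1.6123 kg m².
Thin rod: I_cm = (1/12)ML² = (1/12)(4.85)(0.26)² = 0.027322 kg m²; centre at d = 0.894 m, so I = I_cm + Md² gives I = 0.027322 + (4.85)(0.894)² = 3.9036 kg m².
Total I = 0.97094 + 0.27257 + 1.6123 + 3.9036 = 6.7594 kg m².

6.76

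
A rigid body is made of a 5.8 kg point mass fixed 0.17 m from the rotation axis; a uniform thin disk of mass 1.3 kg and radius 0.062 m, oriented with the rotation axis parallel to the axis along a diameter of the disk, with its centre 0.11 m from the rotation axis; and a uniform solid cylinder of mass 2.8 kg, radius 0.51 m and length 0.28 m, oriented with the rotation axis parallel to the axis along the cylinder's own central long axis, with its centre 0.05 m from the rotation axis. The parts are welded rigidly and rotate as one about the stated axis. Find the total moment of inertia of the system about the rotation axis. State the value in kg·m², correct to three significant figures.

0.556

Point mass: I_cm = 0; centre at d = 0.17 m, so I = I_cm + Md² gives I = 0 + (5.8)(0.17)² = 0.16762 kg·m².
Thin disk: I_cm = (1/4)MR² = (1/4)(1.3)(0.062)² = 0.0012493 kg·m²; centre at d = 0.11 m, so I = I_cm + Md² gives I = 0.0012493 + (1.3)(0.11)² = 0.016979 kg·m².
Solid cylinder: I_cm = (1/2)MR² = (1/2)(2.8)(0.51)² = 0.36414 kg·m²; centre at d = 0.05 m, so I = I_cm + Md² gives I = 0.36414 + (2.8)(0.05)² = 0.37114 kg·m².
Total I = 0.16762 + 0.016979 + 0.37114 = 0.55574 kg·m².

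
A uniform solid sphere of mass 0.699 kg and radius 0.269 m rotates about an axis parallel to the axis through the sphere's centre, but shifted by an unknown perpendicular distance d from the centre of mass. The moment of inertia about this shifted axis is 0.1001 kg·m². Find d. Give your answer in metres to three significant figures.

0.338

About the centre-of-mass axis, I_cm = (2/5)MR² = (2/5)(0.699)(0.269)² = 0.020232 kg·m².
Parallel axis theorem: I = I_cm + Md², so Md² = 0.1001 − 0.020232 = 0.079868 kg·m².
d = √(0.079868 / 0.699) = 0.33802 m.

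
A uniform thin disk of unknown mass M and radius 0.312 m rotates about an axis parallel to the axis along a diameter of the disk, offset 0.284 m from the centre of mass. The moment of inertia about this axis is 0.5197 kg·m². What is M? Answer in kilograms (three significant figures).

I = I_cm + Md² = (1/4)MR² + Md² = M·[0.25·(0.312)² + (0.284)²] = M·0.10499.
So M = 0.5197 / 0.10499 = 4.9499 kg.

4.95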